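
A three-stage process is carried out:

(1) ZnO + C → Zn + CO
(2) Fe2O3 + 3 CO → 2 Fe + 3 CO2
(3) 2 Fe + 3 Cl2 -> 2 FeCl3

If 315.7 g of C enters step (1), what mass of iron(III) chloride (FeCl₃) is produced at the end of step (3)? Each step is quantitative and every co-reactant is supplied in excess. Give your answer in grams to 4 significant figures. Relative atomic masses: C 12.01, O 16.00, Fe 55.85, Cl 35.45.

M(C) = 12.01 g/mol.
M(FeCl3) = 55.85 + 3(35.45) = 162.20 g/mol.
n(C) = 315.7 / 12.01 = 26.286 mol.
Reaction (1): C→CO ratio 1:1 ⇒ n(CO) = 26.286 mol.
Reaction (2): CO→Fe ratio 3:2 ⇒ n(Fe) = 17.524 mol.
Reaction (3): Fe→FeCl3 ratio 2:2 ⇒ n(FeCl3) = 17.524 mol.
Mass of FeCl3 = 17.524 × 162.20 = 2842.4 g.

2842 g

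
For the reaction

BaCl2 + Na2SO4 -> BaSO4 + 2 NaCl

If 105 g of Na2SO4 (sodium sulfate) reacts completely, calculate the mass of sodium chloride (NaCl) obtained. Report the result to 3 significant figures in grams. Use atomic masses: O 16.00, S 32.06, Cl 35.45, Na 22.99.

86.4 g

M(Na2SO4) = 2(22.99) + 32.06 + 4(16.00) = 142.04 g/mol.
M(NaCl) = 22.99 + 35.45 = 58.44 g/mol.
n(Na2SO4) = 105.0 g / 142.04 g/mol = 0.7392 mol.
From the equation the Na2SO4:NaCl mole ratio is 1:2, so n(NaCl) = 0.7392 × 2/1 = 1.478 mol.
Mass of NaCl = 1.478 mol × 58.44 g/mol = 86.40 g.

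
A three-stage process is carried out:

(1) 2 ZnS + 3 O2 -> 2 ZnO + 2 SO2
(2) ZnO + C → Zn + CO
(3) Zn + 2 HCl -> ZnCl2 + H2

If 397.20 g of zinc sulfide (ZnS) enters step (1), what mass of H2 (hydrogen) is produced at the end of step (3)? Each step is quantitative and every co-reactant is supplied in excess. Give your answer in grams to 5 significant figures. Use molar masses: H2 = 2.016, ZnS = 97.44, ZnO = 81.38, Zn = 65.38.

8.2179 g

n(ZnS) = 397.20 / 97.44 = 4.07635 mol.
Reaction (1): ZnS→ZnO ratio 2:2 ⇒ n(ZnO) = 4.07635 mol.
Reaction (2): ZnO→Zn ratio 1:1 ⇒ n(Zn) = 4.07635 mol.
Reaction (3): Zn→H2 ratio 1:1 ⇒ n(H2) = 4.07635 mol.
Mass of H2 = 4.07635 × 2.016 = 8.21793 g.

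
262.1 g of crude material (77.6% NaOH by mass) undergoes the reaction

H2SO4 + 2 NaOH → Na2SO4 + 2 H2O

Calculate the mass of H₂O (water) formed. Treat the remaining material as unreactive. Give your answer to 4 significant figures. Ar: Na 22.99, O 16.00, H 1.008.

91.61 g

Mass of pure NaOH = 262.1 g × 0.776 = 203.39 g.
M(NaOH) = 22.99 + 16.00 + 1.008 = 39.998 g/mol.
M(H2O) = 2(1.008) + 16.00 = 18.016 g/mol.
n(NaOH) = 203.39 g / 39.998 g/mol = 5.0850 mol.
From the equation the NaOH:H2O mole ratio is 2:2, so n(H2O) = 5.0850 × 2/2 = 5.0850 mol.
Mass of H2O = 5.0850 mol × 18.016 g/mol = 91.611 g.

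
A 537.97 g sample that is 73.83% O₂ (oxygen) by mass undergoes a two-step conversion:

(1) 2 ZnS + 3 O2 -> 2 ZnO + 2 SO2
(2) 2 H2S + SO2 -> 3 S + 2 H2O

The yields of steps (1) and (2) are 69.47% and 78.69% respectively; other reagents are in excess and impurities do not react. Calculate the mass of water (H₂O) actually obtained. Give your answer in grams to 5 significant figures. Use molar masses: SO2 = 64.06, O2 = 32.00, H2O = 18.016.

162.99 g

Pure O2 = 537.97 × 0.7383 = 397.183 g.
n(O2) = 397.183 / 32.00 = 12.4120 mol.
Step 1 (O2:SO2 = 3:2): theoretical n(SO2) = 8.27465 mol; at 69.47% yield, n(SO2) = 5.74840 mol.
Step 2 (SO2:H2O = 1:2): theoretical n(H2O) = 11.4968 mol, so theoretical mass = 11.4968 × 18.016 = 207.126 g.
At 78.69% yield, actual mass of H2O = 207.126 × 0.7869 = 162.988 g.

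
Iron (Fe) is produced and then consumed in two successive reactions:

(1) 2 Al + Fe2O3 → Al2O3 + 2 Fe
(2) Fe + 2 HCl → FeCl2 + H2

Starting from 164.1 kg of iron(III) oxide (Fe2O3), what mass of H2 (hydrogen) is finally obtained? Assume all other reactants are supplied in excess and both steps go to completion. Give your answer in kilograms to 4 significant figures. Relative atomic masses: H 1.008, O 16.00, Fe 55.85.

4.143 kg

M(Fe2O3) = 2(55.85) + 3(16.00) = 159.70 g/mol.
M(H2) = 2(1.008) = 2.016 g/mol.
164.1 kg = 164100 g.
n(Fe2O3) = 164100 / 159.70 = 1027.6 mol.
Step 1 gives a 1:2 ratio of Fe2O3 to Fe, so n(Fe) = 2055.1 mol.
In step 2 the Fe:H2 ratio is 1:1, so n(H2) = 2055.1 mol.
Mass of H2 = 2055.1 × 2.016 = 4143.1 g = 4.143 kg.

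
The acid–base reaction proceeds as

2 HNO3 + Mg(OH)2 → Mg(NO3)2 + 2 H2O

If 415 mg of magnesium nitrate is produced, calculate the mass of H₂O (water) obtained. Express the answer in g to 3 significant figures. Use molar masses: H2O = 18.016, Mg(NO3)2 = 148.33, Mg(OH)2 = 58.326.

Convert: 415 mg = 0.4150 g.
n(Mg(NO3)2) = 0.4150 g / 148.33 g/mol = 0.002798 mol.
From the equation the Mg(NO3)2:H2O mole ratio is 1:2, so n(H2O) = 0.002798 × 2/1 = 0.005596 mol.
Mass of H2O = 0.005596 mol × 18.016 g/mol = 0.1008 g.

0.101 g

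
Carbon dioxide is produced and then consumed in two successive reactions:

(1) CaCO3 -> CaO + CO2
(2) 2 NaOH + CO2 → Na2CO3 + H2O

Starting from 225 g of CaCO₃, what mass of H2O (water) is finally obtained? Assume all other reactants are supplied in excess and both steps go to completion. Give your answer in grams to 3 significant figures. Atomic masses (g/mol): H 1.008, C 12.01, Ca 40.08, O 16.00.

40.5 g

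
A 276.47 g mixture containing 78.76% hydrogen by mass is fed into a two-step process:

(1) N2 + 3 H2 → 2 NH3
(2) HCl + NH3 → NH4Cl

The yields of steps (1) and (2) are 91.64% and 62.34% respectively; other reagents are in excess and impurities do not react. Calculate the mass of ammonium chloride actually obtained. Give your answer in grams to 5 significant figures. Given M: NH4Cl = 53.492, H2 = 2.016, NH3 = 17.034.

Pure H2 = 276.47 × 0.7876 = 217.748 g.
n(H2) = 217.748 / 2.016 = 108.010 mol.
Step 1 (H2:NH3 = 3:2): theoretical n(NH3) = 72.0065 mol; at 91.64% yield, n(NH3) = 65.9868 mol.
Step 2 (NH3:NH4Cl = 1:1): theoretical n(NH4Cl) = 65.9868 mol, so theoretical mass = 65.9868 × 53.492 = 3529.77 g.
At 62.34% yield, actual mass of NH4Cl = 3529.77 × 0.6234 = 2200.46 g.

2200.5 g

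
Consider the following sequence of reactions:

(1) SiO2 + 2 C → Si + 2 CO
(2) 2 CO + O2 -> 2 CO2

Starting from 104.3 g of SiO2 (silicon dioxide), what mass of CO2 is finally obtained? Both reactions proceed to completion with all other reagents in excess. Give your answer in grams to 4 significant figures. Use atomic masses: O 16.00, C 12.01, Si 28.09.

M(SiO2) = 28.09 + 2(16.00) = 60.09 g/mol.
M(CO2) = 12.01 + 2(16.00) = 44.01 g/mol.
n(SiO2) = 104.30 / 60.09 = 1.7357 mol.
Step 1 gives a 1:2 ratio of SiO2 to CO, so n(CO) = 3.4715 mol.
In step 2 the CO:CO2 ratio is 2:2, so n(CO2) = 3.4715 mol.
Mass of CO2 = 3.4715 × 44.01 = 152.78 g.

152.8 g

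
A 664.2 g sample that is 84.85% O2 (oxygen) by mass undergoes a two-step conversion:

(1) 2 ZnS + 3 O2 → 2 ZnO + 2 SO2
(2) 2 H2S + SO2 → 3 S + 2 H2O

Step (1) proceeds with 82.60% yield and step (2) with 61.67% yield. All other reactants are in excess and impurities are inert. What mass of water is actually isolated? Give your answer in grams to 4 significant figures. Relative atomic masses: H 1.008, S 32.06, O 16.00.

215.5 g

Pure O2 = 664.2 × 0.8485 = 563.57 g.
M(O2) = 2(16.00) = 32.00 g/mol.
M(H2O) = 2(1.008) + 16.00 = 18.016 g/mol.
n(O2) = 563.57 / 32.00 = 17.612 mol.
Step 1 (O2:SO2 = 3:2): theoretical n(SO2) = 11.741 mol; at 82.60% yield, n(SO2) = 9.6982 mol.
Step 2 (SO2:H2O = 1:2): theoretical n(H2O) = 19.396 mol, so theoretical mass = 19.396 × 18.016 = 349.44 g.
At 61.67% yield, actual mass of H2O = 349.44 × 0.6167 = 215.50 g.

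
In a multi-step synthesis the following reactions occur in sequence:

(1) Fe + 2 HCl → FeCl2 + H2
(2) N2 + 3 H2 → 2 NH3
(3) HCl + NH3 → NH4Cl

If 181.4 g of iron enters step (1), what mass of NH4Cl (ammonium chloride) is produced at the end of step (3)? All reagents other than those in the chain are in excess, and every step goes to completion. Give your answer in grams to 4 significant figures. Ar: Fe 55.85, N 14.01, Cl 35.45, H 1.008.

115.8 g

M(Fe) = 55.85 g/mol.
M(NH4Cl) = 14.01 + 4(1.008) + 35.45 = 53.492 g/mol.
n(Fe) = 181.4 / 55.85 = 3.2480 mol.
Reaction (1): Fe→H2 ratio 1:1 ⇒ n(H2) = 3.2480 mol.
Reaction (2): H2→NH3 ratio 3:2 ⇒ n(NH3) = 2.1653 mol.
Reaction (3): NH3→NH4Cl ratio 1:1 ⇒ n(NH4Cl) = 2.1653 mol.
Mass of NH4Cl = 2.1653 × 53.492 = 115.83 g.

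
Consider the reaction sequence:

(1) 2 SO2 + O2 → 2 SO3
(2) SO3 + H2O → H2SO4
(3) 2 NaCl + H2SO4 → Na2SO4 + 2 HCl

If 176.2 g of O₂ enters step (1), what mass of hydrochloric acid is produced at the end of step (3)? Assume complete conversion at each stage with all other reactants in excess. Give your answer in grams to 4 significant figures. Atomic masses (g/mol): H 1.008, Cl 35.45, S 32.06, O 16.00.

803.0 g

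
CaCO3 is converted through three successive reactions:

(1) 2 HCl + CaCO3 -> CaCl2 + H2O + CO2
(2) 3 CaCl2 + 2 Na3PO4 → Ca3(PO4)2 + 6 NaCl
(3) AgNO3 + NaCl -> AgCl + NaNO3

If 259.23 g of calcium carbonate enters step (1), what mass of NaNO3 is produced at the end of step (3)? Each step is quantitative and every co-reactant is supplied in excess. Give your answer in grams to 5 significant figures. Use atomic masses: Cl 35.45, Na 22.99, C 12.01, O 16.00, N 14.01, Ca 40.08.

440.29 g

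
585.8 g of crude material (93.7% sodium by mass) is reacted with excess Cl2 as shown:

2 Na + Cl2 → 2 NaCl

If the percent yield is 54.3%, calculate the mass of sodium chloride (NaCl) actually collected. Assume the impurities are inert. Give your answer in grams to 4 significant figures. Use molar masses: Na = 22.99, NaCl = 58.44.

757.6 g

Pure Na available = 585.8 g × 0.937 = 548.89 g.
n(Na) = 548.89 g / 22.99 g/mol = 23.875 mol.
From the equation the Na:NaCl mole ratio is 2:2, so n(NaCl) = 23.875 × 2/2 = 23.875 mol.
Mass of NaCl = 23.875 mol × 58.44 g/mol = 1395.3 g.
Actual mass collected = 1395.3 g × 0.543 = 757.63 g.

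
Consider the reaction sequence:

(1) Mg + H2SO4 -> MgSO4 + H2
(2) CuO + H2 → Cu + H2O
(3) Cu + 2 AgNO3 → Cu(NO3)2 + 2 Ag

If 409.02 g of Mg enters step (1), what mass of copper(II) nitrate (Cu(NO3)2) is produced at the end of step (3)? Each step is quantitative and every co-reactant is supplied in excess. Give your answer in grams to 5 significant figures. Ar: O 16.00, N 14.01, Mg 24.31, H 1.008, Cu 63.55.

3155.9 g

M(Mg) = 24.31 g/mol.
M(Cu(NO3)2) = 63.55 + 2(14.01) + 6(16.00) = 187.57 g/mol.
n(Mg) = 409.02 / 24.31 = 16.8252 mol.
Reaction (1): Mg→H2 ratio 1:1 ⇒ n(H2) = 16.8252 mol.
Reaction (2): H2→Cu ratio 1:1 ⇒ n(Cu) = 16.8252 mol.
Reaction (3): Cu→Cu(NO3)2 ratio 1:1 ⇒ n(Cu(NO3)2) = 16.8252 mol.
Mass of Cu(NO3)2 = 16.8252 × 187.57 = 3155.90 g.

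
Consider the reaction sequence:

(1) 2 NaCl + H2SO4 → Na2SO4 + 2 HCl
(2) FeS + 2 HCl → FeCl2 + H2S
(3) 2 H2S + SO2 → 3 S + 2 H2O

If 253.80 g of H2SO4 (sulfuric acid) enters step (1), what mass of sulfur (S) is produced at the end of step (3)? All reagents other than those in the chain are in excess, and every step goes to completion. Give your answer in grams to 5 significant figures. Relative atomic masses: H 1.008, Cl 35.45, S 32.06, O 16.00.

M(H2SO4) = 2(1.008) + 32.06 + 4(16.00) = 98.076 g/mol.
M(S) = 32.06 g/mol.
n(H2SO4) = 253.80 / 98.076 = 2.58779 mol.
Reaction (1): H2SO4→HCl ratio 1:2 ⇒ n(HCl) = 5.17558 mol.
Reaction (2): HCl→H2S ratio 2:1 ⇒ n(H2S) = 2.58779 mol.
Reaction (3): H2S→S ratio 2:3 ⇒ n(S) = 3.88168 mol.
Mass of S = 3.88168 × 32.06 = 124.447 g.

124.45 g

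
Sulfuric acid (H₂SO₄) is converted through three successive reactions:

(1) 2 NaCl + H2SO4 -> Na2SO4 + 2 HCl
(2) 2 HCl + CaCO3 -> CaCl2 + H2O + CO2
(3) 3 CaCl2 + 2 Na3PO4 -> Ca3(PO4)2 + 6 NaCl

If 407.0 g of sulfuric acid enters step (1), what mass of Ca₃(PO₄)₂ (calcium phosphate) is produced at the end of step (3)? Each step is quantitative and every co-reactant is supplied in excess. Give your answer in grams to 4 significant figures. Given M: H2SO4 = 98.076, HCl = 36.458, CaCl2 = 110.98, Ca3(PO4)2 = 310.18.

429.1 g

n(H2SO4) = 407.0 / 98.076 = 4.1498 mol.
Reaction (1): H2SO4→HCl ratio 1:2 ⇒ n(HCl) = 8.2997 mol.
Reaction (2): HCl→CaCl2 ratio 2:1 ⇒ n(CaCl2) = 4.1498 mol.
Reaction (3): CaCl2→Ca3(PO4)2 ratio 3:1 ⇒ n(Ca3(PO4)2) = 1.3833 mol.
Mass of Ca3(PO4)2 = 1.3833 × 310.18 = 429.07 g.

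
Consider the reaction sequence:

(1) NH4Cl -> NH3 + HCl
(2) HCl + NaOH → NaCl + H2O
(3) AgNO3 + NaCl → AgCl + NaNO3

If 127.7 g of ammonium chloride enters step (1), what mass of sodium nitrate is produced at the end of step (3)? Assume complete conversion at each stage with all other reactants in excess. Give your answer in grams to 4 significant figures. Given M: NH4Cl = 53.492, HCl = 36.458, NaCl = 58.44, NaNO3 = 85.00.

n(NH4Cl) = 127.7 / 53.492 = 2.3873 mol.
Reaction (1): NH4Cl→HCl ratio 1:1 ⇒ n(HCl) = 2.3873 mol.
Reaction (2): HCl→NaCl ratio 1:1 ⇒ n(NaCl) = 2.3873 mol.
Reaction (3): NaCl→NaNO3 ratio 1:1 ⇒ n(NaNO3) = 2.3873 mol.
Mass of NaNO3 = 2.3873 × 85.00 = 202.92 g.

202.9 g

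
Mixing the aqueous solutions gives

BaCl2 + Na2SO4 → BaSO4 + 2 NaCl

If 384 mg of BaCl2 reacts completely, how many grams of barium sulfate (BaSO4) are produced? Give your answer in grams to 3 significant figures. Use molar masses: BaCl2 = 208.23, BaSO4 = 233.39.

0.430 g

Convert: 384 mg = 0.3840 g.
n(BaCl2) = 0.3840 g / 208.23 g/mol = 0.001844 mol.
From the equation the BaCl2:BaSO4 mole ratio is 1:1, so n(BaSO4) = 0.001844 × 1/1 = 0.001844 mol.
Mass of BaSO4 = 0.001844 mol × 233.39 g/mol = 0.4304 g.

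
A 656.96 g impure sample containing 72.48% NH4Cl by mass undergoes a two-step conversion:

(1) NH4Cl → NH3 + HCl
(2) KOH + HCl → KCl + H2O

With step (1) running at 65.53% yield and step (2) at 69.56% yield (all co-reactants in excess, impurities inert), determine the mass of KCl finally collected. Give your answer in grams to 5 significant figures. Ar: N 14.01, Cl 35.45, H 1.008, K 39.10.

Pure NH4Cl = 656.96 × 0.7248 = 476.165 g.
M(NH4Cl) = 14.01 + 4(1.008) + 35.45 = 53.492 g/mol.
M(KCl) = 39.10 + 35.45 = 74.55 g/mol.
n(NH4Cl) = 476.165 / 53.492 = 8.90160 mol.
Step 1 (NH4Cl:HCl = 1:1): theoretical n(HCl) = 8.90160 mol; at 65.53% yield, n(HCl) = 5.83322 mol.
Step 2 (HCl:KCl = 1:1): theoretical n(KCl) = 5.83322 mol, so theoretical mass = 5.83322 × 74.55 = 434.867 g.
At 69.56% yield, actual mass of KCl = 434.867 × 0.6956 = 302.493 g.

302.49 g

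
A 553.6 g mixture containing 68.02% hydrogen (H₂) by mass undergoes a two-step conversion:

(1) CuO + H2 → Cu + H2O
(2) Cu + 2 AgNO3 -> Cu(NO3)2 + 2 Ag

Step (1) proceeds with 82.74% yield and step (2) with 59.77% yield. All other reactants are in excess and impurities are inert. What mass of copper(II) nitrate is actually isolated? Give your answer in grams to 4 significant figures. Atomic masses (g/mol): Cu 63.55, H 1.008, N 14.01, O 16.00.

Pure H2 = 553.6 × 0.6802 = 376.56 g.
M(H2) = 2(1.008) = 2.016 g/mol.
M(Cu(NO3)2) = 63.55 + 2(14.01) + 6(16.00) = 187.57 g/mol.
n(H2) = 376.56 / 2.016 = 186.79 mol.
Step 1 (H2:Cu = 1:1): theoretical n(Cu) = 186.79 mol; at 82.74% yield, n(Cu) = 154.55 mol.
Step 2 (Cu:Cu(NO3)2 = 1:1): theoretical n(Cu(NO3)2) = 154.55 mol, so theoretical mass = 154.55 × 187.57 = 28988 g.
At 59.77% yield, actual mass of Cu(NO3)2 = 28988 × 0.5977 = 17326 g.

17330 g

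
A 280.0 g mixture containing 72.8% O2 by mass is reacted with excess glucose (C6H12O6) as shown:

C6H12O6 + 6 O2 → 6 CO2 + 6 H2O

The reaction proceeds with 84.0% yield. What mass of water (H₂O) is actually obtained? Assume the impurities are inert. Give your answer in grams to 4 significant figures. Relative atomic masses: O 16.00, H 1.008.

Pure O2 available = 280.0 g × 0.728 = 203.84 g.
M(O2) = 2(16.00) = 32.00 g/mol.
M(H2O) = 2(1.008) + 16.00 = 18.016 g/mol.
n(O2) = 203.84 g / 32.00 g/mol = 6.3700 mol.
From the equation the O2:H2O mole ratio is 6:6, so n(H2O) = 6.3700 × 6/6 = 6.3700 mol.
Mass of H2O = 6.3700 mol × 18.016 g/mol = 114.76 g.
Actual mass collected = 114.76 g × 0.840 = 96.400 g.

96.40 g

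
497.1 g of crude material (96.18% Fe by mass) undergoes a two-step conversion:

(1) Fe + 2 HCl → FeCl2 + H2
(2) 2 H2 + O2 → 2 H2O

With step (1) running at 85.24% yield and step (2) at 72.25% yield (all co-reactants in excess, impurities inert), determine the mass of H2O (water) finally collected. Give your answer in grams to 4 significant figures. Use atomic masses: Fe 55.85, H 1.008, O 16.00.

94.98 g

Pure Fe = 497.1 × 0.9618 = 478.11 g.
M(Fe) = 55.85 g/mol.
M(H2O) = 2(1.008) + 16.00 = 18.016 g/mol.
n(Fe) = 478.11 / 55.85 = 8.5606 mol.
Step 1 (Fe:H2 = 1:1): theoretical n(H2) = 8.5606 mol; at 85.24% yield, n(H2) = 7.2971 mol.
Step 2 (H2:H2O = 2:2): theoretical n(H2O) = 7.2971 mol, so theoretical mass = 7.2971 × 18.016 = 131.46 g.
At 72.25% yield, actual mass of H2O = 131.46 × 0.7225 = 94.983 g.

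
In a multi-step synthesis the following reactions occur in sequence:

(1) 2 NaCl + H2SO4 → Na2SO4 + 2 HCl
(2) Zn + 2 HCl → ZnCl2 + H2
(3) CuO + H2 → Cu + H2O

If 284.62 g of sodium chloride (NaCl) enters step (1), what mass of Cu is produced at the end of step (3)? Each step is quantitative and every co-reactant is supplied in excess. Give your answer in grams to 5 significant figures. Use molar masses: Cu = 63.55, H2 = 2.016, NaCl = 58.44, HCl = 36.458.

154.75 g

n(NaCl) = 284.62 / 58.44 = 4.87029 mol.
Reaction (1): NaCl→HCl ratio 2:2 ⇒ n(HCl) = 4.87029 mol.
Reaction (2): HCl→H2 ratio 2:1 ⇒ n(H2) = 2.43515 mol.
Reaction (3): H2→Cu ratio 1:1 ⇒ n(Cu) = 2.43515 mol.
Mass of Cu = 2.43515 × 63.55 = 154.754 g.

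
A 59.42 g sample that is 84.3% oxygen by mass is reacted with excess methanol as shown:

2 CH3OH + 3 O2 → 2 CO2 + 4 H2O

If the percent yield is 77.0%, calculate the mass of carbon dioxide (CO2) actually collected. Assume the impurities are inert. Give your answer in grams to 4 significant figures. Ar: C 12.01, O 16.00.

Pure O2 available = 59.42 g × 0.843 = 50.091 g.
M(O2) = 2(16.00) = 32.00 g/mol.
M(CO2) = 12.01 + 2(16.00) = 44.01 g/mol.
n(O2) = 50.091 g / 32.00 g/mol = 1.5653 mol.
From the equation the O2:CO2 mole ratio is 3:2, so n(CO2) = 1.5653 × 2/3 = 1.0436 mol.
Mass of CO2 = 1.0436 mol × 44.01 g/mol = 45.927 g.
Actual mass collected = 45.927 g × 0.770 = 35.364 g.

35.36 g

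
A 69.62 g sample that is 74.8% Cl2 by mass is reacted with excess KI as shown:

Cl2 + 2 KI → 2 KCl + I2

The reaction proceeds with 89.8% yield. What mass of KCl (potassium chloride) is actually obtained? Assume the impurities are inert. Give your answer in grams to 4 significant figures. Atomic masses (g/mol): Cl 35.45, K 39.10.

Pure Cl2 available = 69.62 g × 0.748 = 52.076 g.
M(Cl2) = 2(35.45) = 70.90 g/mol.
M(KCl) = 39.10 + 35.45 = 74.55 g/mol.
n(Cl2) = 52.076 g / 70.90 g/mol = 0.73450 mol.
From the equation the Cl2:KCl mole ratio is 1:2, so n(KCl) = 0.73450 × 2/1 = 1.4690 mol.
Mass of KCl = 1.4690 mol × 74.55 g/mol = 109.51 g.
Actual mass collected = 109.51 g × 0.898 = 98.343 g.

98.34 g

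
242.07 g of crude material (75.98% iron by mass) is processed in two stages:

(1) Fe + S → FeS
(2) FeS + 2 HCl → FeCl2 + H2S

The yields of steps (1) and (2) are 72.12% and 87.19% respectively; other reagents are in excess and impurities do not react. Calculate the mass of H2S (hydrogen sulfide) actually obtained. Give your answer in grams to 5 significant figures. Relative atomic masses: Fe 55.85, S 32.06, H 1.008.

70.565 g

Pure Fe = 242.07 × 0.7598 = 183.925 g.
M(Fe) = 55.85 g/mol.
M(H2S) = 2(1.008) + 32.06 = 34.076 g/mol.
n(Fe) = 183.925 / 55.85 = 3.29319 mol.
Step 1 (Fe:FeS = 1:1): theoretical n(FeS) = 3.29319 mol; at 72.12% yield, n(FeS) = 2.37505 mol.
Step 2 (FeS:H2S = 1:1): theoretical n(H2S) = 2.37505 mol, so theoretical mass = 2.37505 × 34.076 = 80.9322 g.
At 87.19% yield, actual mass of H2S = 80.9322 × 0.8719 = 70.5648 g.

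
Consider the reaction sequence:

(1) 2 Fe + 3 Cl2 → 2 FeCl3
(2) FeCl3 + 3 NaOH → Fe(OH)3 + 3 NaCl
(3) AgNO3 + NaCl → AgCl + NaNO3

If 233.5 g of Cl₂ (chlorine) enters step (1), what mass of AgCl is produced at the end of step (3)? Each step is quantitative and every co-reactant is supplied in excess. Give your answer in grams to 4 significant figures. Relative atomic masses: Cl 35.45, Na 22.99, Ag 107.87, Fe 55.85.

M(Cl2) = 2(35.45) = 70.90 g/mol.
M(AgCl) = 107.87 + 35.45 = 143.32 g/mol.
n(Cl2) = 233.5 / 70.90 = 3.2934 mol.
Reaction (1): Cl2→FeCl3 ratio 3:2 ⇒ n(FeCl3) = 2.1956 mol.
Reaction (2): FeCl3→NaCl ratio 1:3 ⇒ n(NaCl) = 6.5867 mol.
Reaction (3): NaCl→AgCl ratio 1:1 ⇒ n(AgCl) = 6.5867 mol.
Mass of AgCl = 6.5867 × 143.32 = 944.01 g.

944.0 g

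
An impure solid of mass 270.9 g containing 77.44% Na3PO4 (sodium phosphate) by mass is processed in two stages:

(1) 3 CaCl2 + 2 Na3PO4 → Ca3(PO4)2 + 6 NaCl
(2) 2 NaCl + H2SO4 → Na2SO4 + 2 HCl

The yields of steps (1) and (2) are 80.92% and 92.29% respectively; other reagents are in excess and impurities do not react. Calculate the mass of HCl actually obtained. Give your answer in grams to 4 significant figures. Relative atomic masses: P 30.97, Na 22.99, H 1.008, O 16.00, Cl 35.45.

104.5 g

Pure Na3PO4 = 270.9 × 0.7744 = 209.78 g.
M(Na3PO4) = 3(22.99) + 30.97 + 4(16.00) = 163.94 g/mol.
M(HCl) = 1.008 + 35.45 = 36.458 g/mol.
n(Na3PO4) = 209.78 / 163.94 = 1.2796 mol.
Step 1 (Na3PO4:NaCl = 2:6): theoretical n(NaCl) = 3.8389 mol; at 80.92% yield, n(NaCl) = 3.1065 mol.
Step 2 (NaCl:HCl = 2:2): theoretical n(HCl) = 3.1065 mol, so theoretical mass = 3.1065 × 36.458 = 113.26 g.
At 92.29% yield, actual mass of HCl = 113.26 × 0.9229 = 104.52 g.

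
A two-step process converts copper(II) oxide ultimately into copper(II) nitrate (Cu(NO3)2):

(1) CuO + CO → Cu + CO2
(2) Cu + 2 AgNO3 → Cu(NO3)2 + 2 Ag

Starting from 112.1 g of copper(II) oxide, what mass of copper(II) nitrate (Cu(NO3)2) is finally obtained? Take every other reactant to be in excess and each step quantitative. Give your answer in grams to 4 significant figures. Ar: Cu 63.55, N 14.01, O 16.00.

M(CuO) = 63.55 + 16.00 = 79.55 g/mol.
M(Cu(NO3)2) = 63.55 + 2(14.01) + 6(16.00) = 187.57 g/mol.
n(CuO) = 112.10 / 79.55 = 1.4092 mol.
Step 1 gives a 1:1 ratio of CuO to Cu, so n(Cu) = 1.4092 mol.
In step 2 the Cu:Cu(NO3)2 ratio is 1:1, so n(Cu(NO3)2) = 1.4092 mol.
Mass of Cu(NO3)2 = 1.4092 × 187.57 = 264.32 g.

264.3 g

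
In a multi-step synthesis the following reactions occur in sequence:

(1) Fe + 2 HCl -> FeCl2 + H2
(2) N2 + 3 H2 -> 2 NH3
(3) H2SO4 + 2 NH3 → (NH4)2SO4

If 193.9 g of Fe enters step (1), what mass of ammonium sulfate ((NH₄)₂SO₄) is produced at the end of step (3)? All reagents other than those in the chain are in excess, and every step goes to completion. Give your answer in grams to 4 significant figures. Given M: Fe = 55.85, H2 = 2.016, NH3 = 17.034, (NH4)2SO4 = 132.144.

152.9 g

n(Fe) = 193.9 / 55.85 = 3.4718 mol.
Reaction (1): Fe→H2 ratio 1:1 ⇒ n(H2) = 3.4718 mol.
Reaction (2): H2→NH3 ratio 3:2 ⇒ n(NH3) = 2.3145 mol.
Reaction (3): NH3→(NH4)2SO4 ratio 2:1 ⇒ n((NH4)2SO4) = 1.1573 mol.
Mass of (NH4)2SO4 = 1.1573 × 132.144 = 152.93 g.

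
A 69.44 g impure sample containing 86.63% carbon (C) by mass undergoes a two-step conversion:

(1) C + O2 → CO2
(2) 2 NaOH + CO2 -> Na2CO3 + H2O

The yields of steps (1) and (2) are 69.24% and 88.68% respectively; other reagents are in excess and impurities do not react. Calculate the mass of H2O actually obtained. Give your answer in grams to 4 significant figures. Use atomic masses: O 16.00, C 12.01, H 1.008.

Pure C = 69.44 × 0.8663 = 60.156 g.
M(C) = 12.01 g/mol.
M(H2O) = 2(1.008) + 16.00 = 18.016 g/mol.
n(C) = 60.156 / 12.01 = 5.0088 mol.
Step 1 (C:CO2 = 1:1): theoretical n(CO2) = 5.0088 mol; at 69.24% yield, n(CO2) = 3.4681 mol.
Step 2 (CO2:H2O = 1:1): theoretical n(H2O) = 3.4681 mol, so theoretical mass = 3.4681 × 18.016 = 62.481 g.
At 88.68% yield, actual mass of H2O = 62.481 × 0.8868 = 55.408 g.

55.41 g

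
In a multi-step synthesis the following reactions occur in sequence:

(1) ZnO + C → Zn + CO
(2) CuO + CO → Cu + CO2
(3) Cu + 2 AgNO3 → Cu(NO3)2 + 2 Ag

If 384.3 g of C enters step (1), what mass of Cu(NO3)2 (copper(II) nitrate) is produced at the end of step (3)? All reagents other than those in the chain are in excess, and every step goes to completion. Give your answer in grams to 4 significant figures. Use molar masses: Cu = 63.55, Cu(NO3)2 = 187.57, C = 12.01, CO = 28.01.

6002 g

n(C) = 384.3 / 12.01 = 31.998 mol.
Reaction (1): C→CO ratio 1:1 ⇒ n(CO) = 31.998 mol.
Reaction (2): CO→Cu ratio 1:1 ⇒ n(Cu) = 31.998 mol.
Reaction (3): Cu→Cu(NO3)2 ratio 1:1 ⇒ n(Cu(NO3)2) = 31.998 mol.
Mass of Cu(NO3)2 = 31.998 × 187.57 = 6001.9 g.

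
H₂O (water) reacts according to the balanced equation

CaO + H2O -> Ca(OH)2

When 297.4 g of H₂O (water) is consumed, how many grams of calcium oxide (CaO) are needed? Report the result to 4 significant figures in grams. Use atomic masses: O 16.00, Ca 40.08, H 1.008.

M(H2O) = 2(1.008) + 16.00 = 18.016 g/mol.
M(CaO) = 40.08 + 16.00 = 56.08 g/mol.
n(H2O) = 297.40 g / 18.016 g/mol = 16.508 mol.
From the equation the H2O:CaO mole ratio is 1:1, so n(CaO) = 16.508 × 1/1 = 16.508 mol.
Mass of CaO = 16.508 mol × 56.08 g/mol = 925.74 g.

925.7 g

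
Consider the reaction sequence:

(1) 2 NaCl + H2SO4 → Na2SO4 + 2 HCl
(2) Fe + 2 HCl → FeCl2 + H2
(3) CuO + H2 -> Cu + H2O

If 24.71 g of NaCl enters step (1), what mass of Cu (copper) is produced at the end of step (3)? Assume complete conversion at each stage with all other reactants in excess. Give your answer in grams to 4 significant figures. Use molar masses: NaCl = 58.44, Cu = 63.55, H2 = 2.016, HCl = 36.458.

n(NaCl) = 24.71 / 58.44 = 0.42283 mol.
Reaction (1): NaCl→HCl ratio 2:2 ⇒ n(HCl) = 0.42283 mol.
Reaction (2): HCl→H2 ratio 2:1 ⇒ n(H2) = 0.21141 mol.
Reaction (3): H2→Cu ratio 1:1 ⇒ n(Cu) = 0.21141 mol.
Mass of Cu = 0.21141 × 63.55 = 13.435 g.

13.44 g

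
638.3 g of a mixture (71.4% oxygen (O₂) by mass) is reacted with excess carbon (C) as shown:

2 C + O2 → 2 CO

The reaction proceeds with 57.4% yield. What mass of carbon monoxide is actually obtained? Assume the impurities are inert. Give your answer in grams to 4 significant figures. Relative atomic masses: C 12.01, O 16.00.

Pure O2 available = 638.3 g × 0.714 = 455.75 g.
M(O2) = 2(16.00) = 32.00 g/mol.
M(CO) = 12.01 + 16.00 = 28.01 g/mol.
n(O2) = 455.75 g / 32.00 g/mol = 14.242 mol.
From the equation the O2:CO mole ratio is 1:2, so n(CO) = 14.242 × 2/1 = 28.484 mol.
Mass of CO = 28.484 mol × 28.01 g/mol = 797.84 g.
Actual mass collected = 797.84 g × 0.574 = 457.96 g.

458.0 g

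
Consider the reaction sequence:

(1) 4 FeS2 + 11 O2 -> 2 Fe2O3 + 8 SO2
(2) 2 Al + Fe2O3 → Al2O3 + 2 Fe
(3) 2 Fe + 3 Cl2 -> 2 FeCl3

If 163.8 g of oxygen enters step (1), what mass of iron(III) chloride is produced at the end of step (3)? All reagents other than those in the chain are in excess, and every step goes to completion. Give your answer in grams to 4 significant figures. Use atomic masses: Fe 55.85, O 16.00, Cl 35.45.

M(O2) = 2(16.00) = 32.00 g/mol.
M(FeCl3) = 55.85 + 3(35.45) = 162.20 g/mol.
n(O2) = 163.8 / 32.00 = 5.1188 mol.
Reaction (1): O2→Fe2O3 ratio 11:2 ⇒ n(Fe2O3) = 0.93068 mol.
Reaction (2): Fe2O3→Fe ratio 1:2 ⇒ n(Fe) = 1.8614 mol.
Reaction (3): Fe→FeCl3 ratio 2:2 ⇒ n(FeCl3) = 1.8614 mol.
Mass of FeCl3 = 1.8614 × 162.20 = 301.91 g.

301.9 g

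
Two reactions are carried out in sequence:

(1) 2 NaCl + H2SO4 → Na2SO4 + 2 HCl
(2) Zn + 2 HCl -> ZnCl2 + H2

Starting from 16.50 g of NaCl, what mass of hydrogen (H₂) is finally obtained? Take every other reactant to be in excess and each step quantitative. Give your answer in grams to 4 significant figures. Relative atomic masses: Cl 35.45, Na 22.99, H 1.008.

M(NaCl) = 22.99 + 35.45 = 58.44 g/mol.
M(H2) = 2(1.008) = 2.016 g/mol.
n(NaCl) = 16.500 / 58.44 = 0.28234 mol.
Step 1 gives a 2:2 ratio of NaCl to HCl, so n(HCl) = 0.28234 mol.
In step 2 the HCl:H2 ratio is 2:1, so n(H2) = 0.14117 mol.
Mass of H2 = 0.14117 × 2.016 = 0.28460 g.

0.2846 g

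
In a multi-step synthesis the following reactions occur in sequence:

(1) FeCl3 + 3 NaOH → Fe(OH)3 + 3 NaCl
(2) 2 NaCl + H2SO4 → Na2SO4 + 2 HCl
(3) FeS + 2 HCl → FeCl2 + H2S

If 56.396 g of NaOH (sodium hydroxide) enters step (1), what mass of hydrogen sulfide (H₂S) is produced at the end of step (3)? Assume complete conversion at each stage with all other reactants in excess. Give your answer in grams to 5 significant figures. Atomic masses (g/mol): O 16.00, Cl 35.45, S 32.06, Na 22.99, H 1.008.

M(NaOH) = 22.99 + 16.00 + 1.008 = 39.998 g/mol.
M(H2S) = 2(1.008) + 32.06 = 34.076 g/mol.
n(NaOH) = 56.396 / 39.998 = 1.40997 mol.
Reaction (1): NaOH→NaCl ratio 3:3 ⇒ n(NaCl) = 1.40997 mol.
Reaction (2): NaCl→HCl ratio 2:2 ⇒ n(HCl) = 1.40997 mol.
Reaction (3): HCl→H2S ratio 2:1 ⇒ n(H2S) = 0.704985 mol.
Mass of H2S = 0.704985 × 34.076 = 24.0231 g.

24.023 g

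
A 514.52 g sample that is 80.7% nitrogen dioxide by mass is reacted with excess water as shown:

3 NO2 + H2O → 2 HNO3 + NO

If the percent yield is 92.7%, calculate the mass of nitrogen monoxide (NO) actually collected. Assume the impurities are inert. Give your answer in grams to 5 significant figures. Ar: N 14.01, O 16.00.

83.685 g

Pure NO2 available = 514.52 g × 0.807 = 415.218 g.
M(NO2) = 14.01 + 2(16.00) = 46.01 g/mol.
M(NO) = 14.01 + 16.00 = 30.01 g/mol.
n(NO2) = 415.218 g / 46.01 g/mol = 9.02451 mol.
From the equation the NO2:NO mole ratio is 3:1, so n(NO) = 9.02451 × 1/3 = 3.00817 mol.
Mass of NO = 3.00817 mol × 30.01 g/mol = 90.2752 g.
Actual mass collected = 90.2752 g × 0.927 = 83.6851 g.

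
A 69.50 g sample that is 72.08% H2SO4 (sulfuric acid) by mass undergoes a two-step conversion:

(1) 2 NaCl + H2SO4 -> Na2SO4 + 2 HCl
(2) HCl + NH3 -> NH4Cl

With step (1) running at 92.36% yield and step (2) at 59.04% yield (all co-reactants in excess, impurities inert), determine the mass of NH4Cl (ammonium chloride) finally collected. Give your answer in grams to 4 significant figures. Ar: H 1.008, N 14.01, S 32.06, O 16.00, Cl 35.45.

29.80 g

Pure H2SO4 = 69.50 × 0.7208 = 50.096 g.
M(H2SO4) = 2(1.008) + 32.06 + 4(16.00) = 98.076 g/mol.
M(NH4Cl) = 14.01 + 4(1.008) + 35.45 = 53.492 g/mol.
n(H2SO4) = 50.096 / 98.076 = 0.51078 mol.
Step 1 (H2SO4:HCl = 1:2): theoretical n(HCl) = 1.0216 mol; at 92.36% yield, n(HCl) = 0.94352 mol.
Step 2 (HCl:NH4Cl = 1:1): theoretical n(NH4Cl) = 0.94352 mol, so theoretical mass = 0.94352 × 53.492 = 50.471 g.
At 59.04% yield, actual mass of NH4Cl = 50.471 × 0.5904 = 29.798 g.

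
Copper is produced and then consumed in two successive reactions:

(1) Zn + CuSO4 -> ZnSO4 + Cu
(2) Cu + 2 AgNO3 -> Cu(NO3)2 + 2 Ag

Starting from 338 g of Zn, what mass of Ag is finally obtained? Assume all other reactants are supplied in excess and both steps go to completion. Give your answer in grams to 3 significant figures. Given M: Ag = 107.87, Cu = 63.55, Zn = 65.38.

n(Zn) = 338.0 / 65.38 = 5.170 mol.
Step 1 gives a 1:1 ratio of Zn to Cu, so n(Cu) = 5.170 mol.
In step 2 the Cu:Ag ratio is 1:2, so n(Ag) = 10.34 mol.
Mass of Ag = 10.34 × 107.87 = 1115 g.

1120 g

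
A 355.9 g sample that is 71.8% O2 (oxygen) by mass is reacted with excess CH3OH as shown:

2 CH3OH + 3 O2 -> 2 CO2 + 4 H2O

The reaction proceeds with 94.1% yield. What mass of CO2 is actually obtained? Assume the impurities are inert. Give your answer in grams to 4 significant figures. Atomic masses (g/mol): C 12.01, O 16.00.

220.5 g

Pure O2 available = 355.9 g × 0.718 = 255.54 g.
M(O2) = 2(16.00) = 32.00 g/mol.
M(CO2) = 12.01 + 2(16.00) = 44.01 g/mol.
n(O2) = 255.54 g / 32.00 g/mol = 7.9855 mol.
From the equation the O2:CO2 mole ratio is 3:2, so n(CO2) = 7.9855 × 2/3 = 5.3237 mol.
Mass of CO2 = 5.3237 mol × 44.01 g/mol = 234.29 g.
Actual mass collected = 234.29 g × 0.941 = 220.47 g.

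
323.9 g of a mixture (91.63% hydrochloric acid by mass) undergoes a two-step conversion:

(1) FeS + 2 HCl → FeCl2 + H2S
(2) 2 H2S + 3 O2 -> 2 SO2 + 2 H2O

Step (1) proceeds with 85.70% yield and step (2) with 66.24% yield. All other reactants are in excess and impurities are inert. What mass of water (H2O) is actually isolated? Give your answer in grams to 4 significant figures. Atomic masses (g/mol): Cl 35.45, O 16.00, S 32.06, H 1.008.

41.63 g

Pure HCl = 323.9 × 0.9163 = 296.79 g.
M(HCl) = 1.008 + 35.45 = 36.458 g/mol.
M(H2O) = 2(1.008) + 16.00 = 18.016 g/mol.
n(HCl) = 296.79 / 36.458 = 8.1406 mol.
Step 1 (HCl:H2S = 2:1): theoretical n(H2S) = 4.0703 mol; at 85.70% yield, n(H2S) = 3.4882 mol.
Step 2 (H2S:H2O = 2:2): theoretical n(H2O) = 3.4882 mol, so theoretical mass = 3.4882 × 18.016 = 62.844 g.
At 66.24% yield, actual mass of H2O = 62.844 × 0.6624 = 41.628 g.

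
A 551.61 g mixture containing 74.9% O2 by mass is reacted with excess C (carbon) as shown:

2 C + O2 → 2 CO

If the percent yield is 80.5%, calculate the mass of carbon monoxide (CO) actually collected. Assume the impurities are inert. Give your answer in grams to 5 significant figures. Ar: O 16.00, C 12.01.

582.24 g

Pure O2 available = 551.61 g × 0.749 = 413.156 g.
M(O2) = 2(16.00) = 32.00 g/mol.
M(CO) = 12.01 + 16.00 = 28.01 g/mol.
n(O2) = 413.156 g / 32.00 g/mol = 12.9111 mol.
From the equation the O2:CO mole ratio is 1:2, so n(CO) = 12.9111 × 2/1 = 25.8222 mol.
Mass of CO = 25.8222 mol × 28.01 g/mol = 723.281 g.
Actual mass collected = 723.281 g × 0.805 = 582.241 g.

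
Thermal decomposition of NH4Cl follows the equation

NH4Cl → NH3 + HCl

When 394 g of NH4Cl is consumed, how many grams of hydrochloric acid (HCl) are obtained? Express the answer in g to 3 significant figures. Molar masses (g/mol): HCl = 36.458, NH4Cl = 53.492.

269 g

n(NH4Cl) = 394.0 g / 53.492 g/mol = 7.366 mol.
From the equation the NH4Cl:HCl mole ratio is 1:1, so n(HCl) = 7.366 × 1/1 = 7.366 mol.
Mass of HCl = 7.366 mol × 36.458 g/mol = 268.5 g.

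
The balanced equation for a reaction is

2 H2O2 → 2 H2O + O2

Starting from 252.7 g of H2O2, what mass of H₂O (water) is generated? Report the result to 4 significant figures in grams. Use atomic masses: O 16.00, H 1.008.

M(H2O2) = 2(1.008) + 2(16.00) = 34.016 g/mol.
M(H2O) = 2(1.008) + 16.00 = 18.016 g/mol.
n(H2O2) = 252.70 g / 34.016 g/mol = 7.4289 mol.
From the equation the H2O2:H2O mole ratio is 2:2, so n(H2O) = 7.4289 × 2/2 = 7.4289 mol.
Mass of H2O = 7.4289 mol × 18.016 g/mol = 133.84 g.

133.8 g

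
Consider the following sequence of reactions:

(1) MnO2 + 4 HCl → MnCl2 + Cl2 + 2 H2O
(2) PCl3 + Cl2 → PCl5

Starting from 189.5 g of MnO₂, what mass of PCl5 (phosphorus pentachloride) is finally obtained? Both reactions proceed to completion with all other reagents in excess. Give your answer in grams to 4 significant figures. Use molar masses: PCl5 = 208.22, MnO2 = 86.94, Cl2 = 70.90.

453.8 g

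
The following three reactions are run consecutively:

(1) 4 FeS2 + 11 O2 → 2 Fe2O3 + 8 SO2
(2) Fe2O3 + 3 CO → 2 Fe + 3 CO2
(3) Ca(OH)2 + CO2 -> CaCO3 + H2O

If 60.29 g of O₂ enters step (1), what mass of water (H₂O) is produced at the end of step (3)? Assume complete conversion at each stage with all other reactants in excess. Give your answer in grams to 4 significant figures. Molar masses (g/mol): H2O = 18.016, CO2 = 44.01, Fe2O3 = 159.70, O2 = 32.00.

18.51 g

n(O2) = 60.29 / 32.00 = 1.8841 mol.
Reaction (1): O2→Fe2O3 ratio 11:2 ⇒ n(Fe2O3) = 0.34256 mol.
Reaction (2): Fe2O3→CO2 ratio 1:3 ⇒ n(CO2) = 1.0277 mol.
Reaction (3): CO2→H2O ratio 1:1 ⇒ n(H2O) = 1.0277 mol.
Mass of H2O = 1.0277 × 18.016 = 18.515 g.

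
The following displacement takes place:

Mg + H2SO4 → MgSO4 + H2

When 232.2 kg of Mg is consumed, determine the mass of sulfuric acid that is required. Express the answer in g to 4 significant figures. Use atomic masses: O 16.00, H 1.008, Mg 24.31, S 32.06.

936800 g

M(Mg) = 24.31 g/mol.
M(H2SO4) = 2(1.008) + 32.06 + 4(16.00) = 98.076 g/mol.
Convert: 232.2 kg = 232200 g.
n(Mg) = 232200 g / 24.31 g/mol = 9551.6 mol.
From the equation the Mg:H2SO4 mole ratio is 1:1, so n(H2SO4) = 9551.6 × 1/1 = 9551.6 mol.
Mass of H2SO4 = 9551.6 mol × 98.076 g/mol = 936790 g.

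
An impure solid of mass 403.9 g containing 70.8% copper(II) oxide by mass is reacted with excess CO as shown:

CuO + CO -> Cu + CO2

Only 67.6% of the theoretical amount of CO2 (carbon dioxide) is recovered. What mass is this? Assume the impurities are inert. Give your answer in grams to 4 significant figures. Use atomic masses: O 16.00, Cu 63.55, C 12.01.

Pure CuO available = 403.9 g × 0.708 = 285.96 g.
M(CuO) = 63.55 + 16.00 = 79.55 g/mol.
M(CO2) = 12.01 + 2(16.00) = 44.01 g/mol.
n(CuO) = 285.96 g / 79.55 g/mol = 3.5947 mol.
From the equation the CuO:CO2 mole ratio is 1:1, so n(CO2) = 3.5947 × 1/1 = 3.5947 mol.
Mass of CO2 = 3.5947 mol × 44.01 g/mol = 158.20 g.
Actual mass collected = 158.20 g × 0.676 = 106.95 g.

106.9 g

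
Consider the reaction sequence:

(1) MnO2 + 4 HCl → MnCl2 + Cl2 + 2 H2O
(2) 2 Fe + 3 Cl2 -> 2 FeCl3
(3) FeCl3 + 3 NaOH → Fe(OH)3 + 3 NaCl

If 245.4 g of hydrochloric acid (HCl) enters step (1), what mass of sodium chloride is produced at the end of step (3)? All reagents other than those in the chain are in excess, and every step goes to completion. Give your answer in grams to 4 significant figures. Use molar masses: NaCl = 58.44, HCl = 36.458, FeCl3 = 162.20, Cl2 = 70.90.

196.7 g

n(HCl) = 245.4 / 36.458 = 6.7310 mol.
Reaction (1): HCl→Cl2 ratio 4:1 ⇒ n(Cl2) = 1.6828 mol.
Reaction (2): Cl2→FeCl3 ratio 3:2 ⇒ n(FeCl3) = 1.1218 mol.
Reaction (3): FeCl3→NaCl ratio 1:3 ⇒ n(NaCl) = 3.3655 mol.
Mass of NaCl = 3.3655 × 58.44 = 196.68 g.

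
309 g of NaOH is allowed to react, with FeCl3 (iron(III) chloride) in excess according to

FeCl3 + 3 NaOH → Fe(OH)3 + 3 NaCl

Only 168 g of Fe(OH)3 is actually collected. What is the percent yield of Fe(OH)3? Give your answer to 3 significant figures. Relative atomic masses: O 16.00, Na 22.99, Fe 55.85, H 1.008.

61.0 %

M(NaOH) = 22.99 + 16.00 + 1.008 = 39.998 g/mol.
M(Fe(OH)3) = 55.85 + 3(16.00) + 3(1.008) = 106.874 g/mol.
n(NaOH) = 309.0 g / 39.998 g/mol = 7.725 mol.
From the equation the NaOH:Fe(OH)3 mole ratio is 3:1, so n(Fe(OH)3) = 7.725 × 1/3 = 2.575 mol.
Mass of Fe(OH)3 = 2.575 mol × 106.874 g/mol = 275.2 g.
This is the theoretical yield. Percent yield = 168 g / 275.2 g × 100% = 61.04%.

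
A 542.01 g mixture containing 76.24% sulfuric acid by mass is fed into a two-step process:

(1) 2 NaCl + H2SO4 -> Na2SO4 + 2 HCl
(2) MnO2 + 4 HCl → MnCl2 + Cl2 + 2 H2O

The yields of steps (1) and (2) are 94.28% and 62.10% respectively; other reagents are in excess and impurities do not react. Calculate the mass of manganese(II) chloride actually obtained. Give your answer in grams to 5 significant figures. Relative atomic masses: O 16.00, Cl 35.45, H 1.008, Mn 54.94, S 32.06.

155.21 g

Pure H2SO4 = 542.01 × 0.7624 = 413.228 g.
M(H2SO4) = 2(1.008) + 32.06 + 4(16.00) = 98.076 g/mol.
M(MnCl2) = 54.94 + 2(35.45) = 125.84 g/mol.
n(H2SO4) = 413.228 / 98.076 = 4.21335 mol.
Step 1 (H2SO4:HCl = 1:2): theoretical n(HCl) = 8.42670 mol; at 94.28% yield, n(HCl) = 7.94469 mol.
Step 2 (HCl:MnCl2 = 4:1): theoretical n(MnCl2) = 1.98617 mol, so theoretical mass = 1.98617 × 125.84 = 249.940 g.
At 62.10% yield, actual mass of MnCl2 = 249.940 × 0.6210 = 155.213 g.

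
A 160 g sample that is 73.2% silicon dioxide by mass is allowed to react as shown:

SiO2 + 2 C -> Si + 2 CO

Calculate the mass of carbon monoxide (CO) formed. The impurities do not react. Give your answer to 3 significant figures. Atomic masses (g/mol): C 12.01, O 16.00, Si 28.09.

Mass of pure SiO2 = 160 g × 0.732 = 117.1 g.
M(SiO2) = 28.09 + 2(16.00) = 60.09 g/mol.
M(CO) = 12.01 + 16.00 = 28.01 g/mol.
n(SiO2) = 117.1 g / 60.09 g/mol = 1.949 mol.
From the equation the SiO2:CO mole ratio is 1:2, so n(CO) = 1.949 × 2/1 = 3.898 mol.
Mass of CO = 3.898 mol × 28.01 g/mol = 109.2 g.

109 g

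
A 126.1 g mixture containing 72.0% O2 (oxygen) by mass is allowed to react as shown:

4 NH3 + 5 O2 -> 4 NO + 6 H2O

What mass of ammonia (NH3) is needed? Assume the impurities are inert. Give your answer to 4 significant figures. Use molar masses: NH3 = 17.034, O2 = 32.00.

38.66 g

Mass of pure O2 = 126.1 g × 0.720 = 90.792 g.
n(O2) = 90.792 g / 32.00 g/mol = 2.8372 mol.
From the equation the O2:NH3 mole ratio is 5:4, so n(NH3) = 2.8372 × 4/5 = 2.2698 mol.
Mass of NH3 = 2.2698 mol × 17.034 g/mol = 38.664 g.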